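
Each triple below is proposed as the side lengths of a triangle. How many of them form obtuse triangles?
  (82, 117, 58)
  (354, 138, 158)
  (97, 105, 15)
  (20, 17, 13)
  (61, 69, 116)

(82,117,58): 58²+82² = 10088 < 13689 = 117² → obtuse
(354,138,158): 138+158 ≤ 354, not a triangle
(97,105,15): 15²+97² = 9634 < 11025 = 105² → obtuse
(20,17,13): 13²+17² = 458 > 400 = 20² → acute
(61,69,116): 61²+69² = 8482 < 13456 = 116² → obtuse
3 of the 5 are obtuse.

3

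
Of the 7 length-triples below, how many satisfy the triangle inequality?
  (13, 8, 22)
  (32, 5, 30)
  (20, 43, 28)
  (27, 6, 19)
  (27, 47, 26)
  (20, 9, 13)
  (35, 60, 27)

5

(8,13,22): 8+13 ≤ 22 → not valid
(5,30,32): 5+30 > 32 → valid
(20,28,43): 20+28 > 43 → valid
(6,19,27): 6+19 ≤ 27 → not valid
(26,27,47): 26+27 > 47 → valid
(9,13,20): 9+13 > 20 → valid
(27,35,60): 27+35 > 60 → valid
5 of the 7 triples form a triangle.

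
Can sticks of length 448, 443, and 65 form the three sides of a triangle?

The longest side is 448, and the other two sum to 508.
Since 508 > 448, the triangle inequality holds.

Yes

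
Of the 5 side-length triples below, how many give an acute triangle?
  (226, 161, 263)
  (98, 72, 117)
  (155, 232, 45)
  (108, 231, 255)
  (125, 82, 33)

2

(226,161,263): 161²+226² = 76997 > 69169 = 263² → acute
(98,72,117): 72²+98² = 14788 > 13689 = 117² → acute
(155,232,45): 45+155 ≤ 232, not a triangle
(108,231,255): 108²+231² = 65025 = 255² → right
(125,82,33): 33+82 ≤ 125, not a triangle
2 of the 5 are acute.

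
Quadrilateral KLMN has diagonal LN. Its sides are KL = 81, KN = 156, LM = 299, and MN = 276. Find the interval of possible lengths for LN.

75 < LN < 237

From triangle KLN: |81 − 156| < LN < 81 + 156, i.e. 75 < LN < 237.
From triangle MLN: 23 < LN < 575.
Both must hold, so LN lies in the intersection.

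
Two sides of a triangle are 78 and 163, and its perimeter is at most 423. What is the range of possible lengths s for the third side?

85 < s ≤ 182

Triangle inequality alone gives 85 < s < 241.
The perimeter condition gives s ≤ 423 − 78 − 163 = 182.
Intersecting the two: 85 < s ≤ 182.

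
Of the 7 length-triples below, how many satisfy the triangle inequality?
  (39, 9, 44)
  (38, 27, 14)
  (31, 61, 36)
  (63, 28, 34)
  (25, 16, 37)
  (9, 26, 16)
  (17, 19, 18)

(9,39,44): 9+39 > 44 → valid
(14,27,38): 14+27 > 38 → valid
(31,36,61): 31+36 > 61 → valid
(28,34,63): 28+34 ≤ 63 → not valid
(16,25,37): 16+25 > 37 → valid
(9,16,26): 9+16 ≤ 26 → not valid
(17,18,19): 17+18 > 19 → valid
5 of the 7 triples form a triangle.

5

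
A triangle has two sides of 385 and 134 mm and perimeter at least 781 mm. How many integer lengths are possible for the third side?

257

Triangle inequality: 251 < x < 519. Perimeter ≥ 781 gives x ≥ 781 − 385 − 134 = 262.
So 262 ≤ x < 519; integers 262 through 518: 257 values.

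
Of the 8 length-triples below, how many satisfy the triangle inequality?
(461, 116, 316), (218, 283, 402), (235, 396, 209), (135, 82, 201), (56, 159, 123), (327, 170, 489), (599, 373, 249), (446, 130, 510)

7

(116,316,461): 116+316 ≤ 461 → not valid
(218,283,402): 218+283 > 402 → valid
(209,235,396): 209+235 > 396 → valid
(82,135,201): 82+135 > 201 → valid
(56,123,159): 56+123 > 159 → valid
(170,327,489): 170+327 > 489 → valid
(249,373,599): 249+373 > 599 → valid
(130,446,510): 130+446 > 510 → valid
7 of the 8 triples form a triangle.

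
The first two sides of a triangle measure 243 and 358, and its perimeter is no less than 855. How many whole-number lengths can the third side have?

Triangle inequality: 115 < x < 601. Perimeter ≥ 855 gives x ≥ 855 − 243 − 358 = 254.
So 254 ≤ x < 601; integers 254 through 600: 347 values.

347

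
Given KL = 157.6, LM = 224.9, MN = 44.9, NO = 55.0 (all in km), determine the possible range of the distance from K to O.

The maximum is all hops collinear in one direction: 157.6 + 224.9 + 44.9 + 55.0 = 482.4.
The longest hop is 224.9; the others sum to 257.5. Since 224.9 ≤ 257.5, the path can fold back on itself completely, so the minimum distance is 0.

0 ≤ KO ≤ 482.4 km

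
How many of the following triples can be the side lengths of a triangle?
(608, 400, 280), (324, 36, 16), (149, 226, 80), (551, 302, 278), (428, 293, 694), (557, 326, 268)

(280,400,608): 280+400 > 608 → valid
(16,36,324): 16+36 ≤ 324 → not valid
(80,149,226): 80+149 > 226 → valid
(278,302,551): 278+302 > 551 → valid
(293,428,694): 293+428 > 694 → valid
(268,326,557): 268+326 > 557 → valid
5 of the 6 triples form a triangle.

5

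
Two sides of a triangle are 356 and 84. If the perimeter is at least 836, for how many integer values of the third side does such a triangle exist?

Triangle inequality: 272 < x < 440. Perimeter ≥ 836 gives x ≥ 836 − 356 − 84 = 396.
So 396 ≤ x < 440; integers 396 through 439: 44 values.

44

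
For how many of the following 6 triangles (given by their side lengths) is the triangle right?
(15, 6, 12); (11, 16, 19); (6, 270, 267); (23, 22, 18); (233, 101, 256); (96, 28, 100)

(15,6,12): 6²+12² = 180 < 225 = 15² → obtuse
(11,16,19): 11²+16² = 377 > 361 = 19² → acute
(6,270,267): 6²+267² = 71325 < 72900 = 270² → obtuse
(23,22,18): 18²+22² = 808 > 529 = 23² → acute
(233,101,256): 101²+233² = 64490 < 65536 = 256² → obtuse
(96,28,100): 28²+96² = 10000 = 100² → right
1 of the 6 is right.

1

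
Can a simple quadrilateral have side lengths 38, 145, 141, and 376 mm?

No

For a quadrilateral, each side must be shorter than the sum of the others.
Here the longest side is 376, but the remaining 3 sides sum to only 324.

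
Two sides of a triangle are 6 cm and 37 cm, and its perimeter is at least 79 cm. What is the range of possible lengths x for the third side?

36 ≤ x < 43 cm

Triangle inequality alone gives 31 < x < 43.
The perimeter condition gives x ≥ 79 − 6 − 37 = 36.
Intersecting the two: 36 ≤ x < 43.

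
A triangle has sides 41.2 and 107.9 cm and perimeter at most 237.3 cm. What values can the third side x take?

66.7 < x ≤ 88.2 cm

Triangle inequality alone gives 66.7 < x < 149.1.
The perimeter condition gives x ≤ 237.3 − 41.2 − 107.9 = 88.2.
Intersecting the two: 66.7 < x ≤ 88.2.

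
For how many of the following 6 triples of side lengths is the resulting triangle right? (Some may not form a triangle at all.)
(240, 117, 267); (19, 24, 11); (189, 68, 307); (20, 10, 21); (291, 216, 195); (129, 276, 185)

2

(240,117,267): 117²+240² = 71289 = 267² → right
(19,24,11): 11²+19² = 482 < 576 = 24² → obtuse
(189,68,307): 68+189 ≤ 307, not a triangle
(20,10,21): 10²+20² = 500 > 441 = 21² → acute
(291,216,195): 195²+216² = 84681 = 291² → right
(129,276,185): 129²+185² = 50866 < 76176 = 276² → obtuse
2 of the 6 are right.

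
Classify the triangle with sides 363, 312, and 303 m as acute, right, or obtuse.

Compare the square of the longest side to the sum of squares of the other two: 303² + 312² = 189153 > 131769 = 363².

acute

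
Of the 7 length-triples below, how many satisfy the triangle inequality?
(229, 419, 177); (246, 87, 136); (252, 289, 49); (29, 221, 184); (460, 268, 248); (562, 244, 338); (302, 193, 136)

4

(177,229,419): 177+229 ≤ 419 → not valid
(87,136,246): 87+136 ≤ 246 → not valid
(49,252,289): 49+252 > 289 → valid
(29,184,221): 29+184 ≤ 221 → not valid
(248,268,460): 248+268 > 460 → valid
(244,338,562): 244+338 > 562 → valid
(136,193,302): 136+193 > 302 → valid
4 of the 7 triples form a triangle.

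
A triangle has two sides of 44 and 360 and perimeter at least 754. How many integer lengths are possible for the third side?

54

Triangle inequality: 316 < x < 404. Perimeter ≥ 754 gives x ≥ 754 − 44 − 360 = 350.
So 350 ≤ x < 404; integers 350 through 403: 54 values.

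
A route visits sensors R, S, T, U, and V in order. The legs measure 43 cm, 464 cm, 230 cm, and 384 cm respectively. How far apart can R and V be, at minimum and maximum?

0 ≤ RV ≤ 1121 cm

The maximum is all hops collinear in one direction: 43 + 464 + 230 + 384 = 1121.
The longest hop is 464; the others sum to 657. Since 464 ≤ 657, the path can fold back on itself completely, so the minimum distance is 0.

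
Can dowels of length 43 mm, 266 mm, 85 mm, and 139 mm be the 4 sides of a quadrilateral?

Yes

A quadrilateral exists iff every side is shorter than the sum of the others — equivalently, the longest side is less than the sum of the rest.
Longest side 266 < 267 (sum of the remaining 3), so yes.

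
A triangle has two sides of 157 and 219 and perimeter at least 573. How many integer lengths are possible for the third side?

179

Triangle inequality: 62 < x < 376. Perimeter ≥ 573 gives x ≥ 573 − 157 − 219 = 197.
So 197 ≤ x < 376; integers 197 through 375: 179 values.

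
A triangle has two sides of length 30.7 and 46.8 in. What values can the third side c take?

16.1 < c < 77.5

By the triangle inequality, c must be less than 30.7 + 46.8 = 77.5 and greater than |30.7 − 46.8| = 16.1.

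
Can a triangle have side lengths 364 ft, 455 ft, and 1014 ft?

The longest side is 1014, but the other two sum to only 819.
819 < 1014, so the triangle inequality fails.

No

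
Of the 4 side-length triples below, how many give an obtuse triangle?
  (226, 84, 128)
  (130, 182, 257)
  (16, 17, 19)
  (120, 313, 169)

(226,84,128): 84+128 ≤ 226, not a triangle
(130,182,257): 130²+182² = 50024 < 66049 = 257² → obtuse
(16,17,19): 16²+17² = 545 > 361 = 19² → acute
(120,313,169): 120+169 ≤ 313, not a triangle
1 of the 4 is obtuse.

1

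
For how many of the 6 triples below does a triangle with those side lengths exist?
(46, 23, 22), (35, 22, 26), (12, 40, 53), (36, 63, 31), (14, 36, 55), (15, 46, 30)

(22,23,46): 22+23 ≤ 46 → not valid
(22,26,35): 22+26 > 35 → valid
(12,40,53): 12+40 ≤ 53 → not valid
(31,36,63): 31+36 > 63 → valid
(14,36,55): 14+36 ≤ 55 → not valid
(15,30,46): 15+30 ≤ 46 → not valid
2 of the 6 triples form a triangle.

2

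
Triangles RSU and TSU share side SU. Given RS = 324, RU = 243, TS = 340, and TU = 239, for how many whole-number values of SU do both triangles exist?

From triangle RSU: 81 < SU < 567.
From triangle TSU: 101 < SU < 579.
Intersection: 101 < SU < 567, so integers 102 through 566: 465 values.

465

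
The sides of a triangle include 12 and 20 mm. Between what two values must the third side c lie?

By the triangle inequality, c must be less than 12 + 20 = 32 and greater than |12 − 20| = 8.

8 < c < 32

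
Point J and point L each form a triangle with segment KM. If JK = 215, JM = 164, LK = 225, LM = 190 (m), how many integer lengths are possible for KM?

From triangle JKM: 51 < KM < 379.
From triangle LKM: 35 < KM < 415.
Intersection: 51 < KM < 379, so integers 52 through 378: 327 values.

327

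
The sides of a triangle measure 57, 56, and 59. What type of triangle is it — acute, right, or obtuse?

Compare the square of the longest side to the sum of squares of the other two: 56² + 57² = 6385 > 3481 = 59².

acute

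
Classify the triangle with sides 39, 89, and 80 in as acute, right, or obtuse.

right

Compare the square of the longest side to the sum of squares of the other two: 39² + 80² = 7921 = 89².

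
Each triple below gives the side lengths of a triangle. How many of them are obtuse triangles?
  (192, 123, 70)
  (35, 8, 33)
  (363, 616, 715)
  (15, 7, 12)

3

(192,123,70): 70²+123² = 20029 < 36864 = 192² → obtuse
(35,8,33): 8²+33² = 1153 < 1225 = 35² → obtuse
(363,616,715): 363²+616² = 511225 = 715² → right
(15,7,12): 7²+12² = 193 < 225 = 15² → obtuse
3 of the 4 are obtuse.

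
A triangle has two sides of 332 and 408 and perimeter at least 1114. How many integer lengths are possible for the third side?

366

Triangle inequality: 76 < x < 740. Perimeter ≥ 1114 gives x ≥ 1114 − 332 − 408 = 374.
So 374 ≤ x < 740; integers 374 through 739: 366 values.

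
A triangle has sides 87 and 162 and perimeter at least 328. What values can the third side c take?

Triangle inequality alone gives 75 < c < 249.
The perimeter condition gives c ≥ 328 − 87 − 162 = 79.
Intersecting the two: 79 ≤ c < 249.

79 ≤ c < 249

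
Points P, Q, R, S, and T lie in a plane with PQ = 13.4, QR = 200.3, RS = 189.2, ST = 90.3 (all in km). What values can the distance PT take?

0 ≤ PT ≤ 493.2 km

The maximum is all hops collinear in one direction: 13.4 + 200.3 + 189.2 + 90.3 = 493.2.
The longest hop is 200.3; the others sum to 292.9. Since 200.3 ≤ 292.9, the path can fold back on itself completely, so the minimum distance is 0.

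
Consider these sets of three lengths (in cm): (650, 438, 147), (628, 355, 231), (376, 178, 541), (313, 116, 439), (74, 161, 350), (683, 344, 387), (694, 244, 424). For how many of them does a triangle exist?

(147,438,650): 147+438 ≤ 650 → not valid
(231,355,628): 231+355 ≤ 628 → not valid
(178,376,541): 178+376 > 541 → valid
(116,313,439): 116+313 ≤ 439 → not valid
(74,161,350): 74+161 ≤ 350 → not valid
(344,387,683): 344+387 > 683 → valid
(244,424,694): 244+424 ≤ 694 → not valid
2 of the 7 triples form a triangle.

2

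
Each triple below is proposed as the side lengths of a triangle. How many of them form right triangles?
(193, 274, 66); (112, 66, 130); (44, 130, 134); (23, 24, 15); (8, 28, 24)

1

(193,274,66): 66+193 ≤ 274, not a triangle
(112,66,130): 66²+112² = 16900 = 130² → right
(44,130,134): 44²+130² = 18836 > 17956 = 134² → acute
(23,24,15): 15²+23² = 754 > 576 = 24² → acute
(8,28,24): 8²+24² = 640 < 784 = 28² → obtuse
1 of the 5 is right.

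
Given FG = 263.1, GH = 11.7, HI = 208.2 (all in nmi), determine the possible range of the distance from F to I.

The maximum is all hops collinear in one direction: 263.1 + 11.7 + 208.2 = 483.0.
The longest hop is 263.1; the others sum to 219.9. Folding the others back against it leaves at least 263.1 − 219.9 = 43.2.

43.2 ≤ FI ≤ 483.0 nmi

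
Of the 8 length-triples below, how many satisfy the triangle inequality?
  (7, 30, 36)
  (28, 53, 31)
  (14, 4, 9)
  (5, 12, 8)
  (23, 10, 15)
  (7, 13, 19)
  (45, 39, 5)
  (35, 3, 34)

(7,30,36): 7+30 > 36 → valid
(28,31,53): 28+31 > 53 → valid
(4,9,14): 4+9 ≤ 14 → not valid
(5,8,12): 5+8 > 12 → valid
(10,15,23): 10+15 > 23 → valid
(7,13,19): 7+13 > 19 → valid
(5,39,45): 5+39 ≤ 45 → not valid
(3,34,35): 3+34 > 35 → valid
6 of the 8 triples form a triangle.

6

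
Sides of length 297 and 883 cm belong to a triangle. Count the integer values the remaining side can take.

593

The third side lies in the open interval (586, 1180).
Integers from 587 to 1179 inclusive: 1179 − 587 + 1 = 593.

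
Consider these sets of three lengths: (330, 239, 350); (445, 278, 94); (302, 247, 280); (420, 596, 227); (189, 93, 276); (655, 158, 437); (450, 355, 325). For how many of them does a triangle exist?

(239,330,350): 239+330 > 350 → valid
(94,278,445): 94+278 ≤ 445 → not valid
(247,280,302): 247+280 > 302 → valid
(227,420,596): 227+420 > 596 → valid
(93,189,276): 93+189 > 276 → valid
(158,437,655): 158+437 ≤ 655 → not valid
(325,355,450): 325+355 > 450 → valid
5 of the 7 triples form a triangle.

5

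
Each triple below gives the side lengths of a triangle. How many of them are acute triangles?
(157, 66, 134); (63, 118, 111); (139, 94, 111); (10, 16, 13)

3

(157,66,134): 66²+134² = 22312 < 24649 = 157² → obtuse
(63,118,111): 63²+111² = 16290 > 13924 = 118² → acute
(139,94,111): 94²+111² = 21157 > 19321 = 139² → acute
(10,16,13): 10²+13² = 269 > 256 = 16² → acute
3 of the 4 are acute.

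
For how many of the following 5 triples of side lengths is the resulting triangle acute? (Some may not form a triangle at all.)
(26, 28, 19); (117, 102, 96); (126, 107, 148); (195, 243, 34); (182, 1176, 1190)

(26,28,19): 19²+26² = 1037 > 784 = 28² → acute
(117,102,96): 96²+102² = 19620 > 13689 = 117² → acute
(126,107,148): 107²+126² = 27325 > 21904 = 148² → acute
(195,243,34): 34+195 ≤ 243, not a triangle
(182,1176,1190): 182²+1176² = 1416100 = 1190² → right
3 of the 5 are acute.

3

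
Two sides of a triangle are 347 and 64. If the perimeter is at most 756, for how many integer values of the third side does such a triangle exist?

Triangle inequality: 283 < x < 411. Perimeter ≤ 756 gives x ≤ 756 − 347 − 64 = 345.
So 283 < x ≤ 345; integers 284 through 345: 62 values.

62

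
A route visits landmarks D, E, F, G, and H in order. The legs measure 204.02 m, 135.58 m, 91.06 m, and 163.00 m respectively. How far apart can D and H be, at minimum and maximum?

The maximum is all hops collinear in one direction: 204.02 + 135.58 + 91.06 + 163.00 = 593.66.
The longest hop is 204.02; the others sum to 389.64. Since 204.02 ≤ 389.64, the path can fold back on itself completely, so the minimum distance is 0.

0 ≤ DH ≤ 593.66 m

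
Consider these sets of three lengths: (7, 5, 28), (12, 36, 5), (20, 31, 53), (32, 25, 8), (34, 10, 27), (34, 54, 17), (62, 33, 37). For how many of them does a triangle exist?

3

(5,7,28): 5+7 ≤ 28 → not valid
(5,12,36): 5+12 ≤ 36 → not valid
(20,31,53): 20+31 ≤ 53 → not valid
(8,25,32): 8+25 > 32 → valid
(10,27,34): 10+27 > 34 → valid
(17,34,54): 17+34 ≤ 54 → not valid
(33,37,62): 33+37 > 62 → valid
3 of the 7 triples form a triangle.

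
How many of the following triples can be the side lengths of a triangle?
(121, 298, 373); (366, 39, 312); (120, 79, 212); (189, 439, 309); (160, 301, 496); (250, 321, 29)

(121,298,373): 121+298 > 373 → valid
(39,312,366): 39+312 ≤ 366 → not valid
(79,120,212): 79+120 ≤ 212 → not valid
(189,309,439): 189+309 > 439 → valid
(160,301,496): 160+301 ≤ 496 → not valid
(29,250,321): 29+250 ≤ 321 → not valid
2 of the 6 triples form a triangle.

2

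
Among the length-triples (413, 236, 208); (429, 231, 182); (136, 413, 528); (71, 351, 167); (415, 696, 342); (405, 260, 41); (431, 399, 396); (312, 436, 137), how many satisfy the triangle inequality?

5

(208,236,413): 208+236 > 413 → valid
(182,231,429): 182+231 ≤ 429 → not valid
(136,413,528): 136+413 > 528 → valid
(71,167,351): 71+167 ≤ 351 → not valid
(342,415,696): 342+415 > 696 → valid
(41,260,405): 41+260 ≤ 405 → not valid
(396,399,431): 396+399 > 431 → valid
(137,312,436): 137+312 > 436 → valid
5 of the 8 triples form a triangle.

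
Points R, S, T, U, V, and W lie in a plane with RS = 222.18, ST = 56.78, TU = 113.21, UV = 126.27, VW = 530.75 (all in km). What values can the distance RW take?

The maximum is all hops collinear in one direction: 222.18 + 56.78 + 113.21 + 126.27 + 530.75 = 1049.19.
The longest hop is 530.75; the others sum to 518.44. Folding the others back against it leaves at least 530.75 − 518.44 = 12.31.

12.31 ≤ RW ≤ 1049.19 km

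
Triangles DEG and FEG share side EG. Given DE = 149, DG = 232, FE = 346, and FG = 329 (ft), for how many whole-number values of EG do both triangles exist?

From triangle DEG: 83 < EG < 381.
From triangle FEG: 17 < EG < 675.
Intersection: 83 < EG < 381, so integers 84 through 380: 297 values.

297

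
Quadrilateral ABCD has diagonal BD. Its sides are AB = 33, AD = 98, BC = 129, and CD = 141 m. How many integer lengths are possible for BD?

65

From triangle ABD: 65 < BD < 131.
From triangle CBD: 12 < BD < 270.
Intersection: 65 < BD < 131, so integers 66 through 130: 65 values.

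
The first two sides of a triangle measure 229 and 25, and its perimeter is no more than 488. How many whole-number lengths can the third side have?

Triangle inequality: 204 < x < 254. Perimeter ≤ 488 gives x ≤ 488 − 229 − 25 = 234.
So 204 < x ≤ 234; integers 205 through 234: 30 values.

30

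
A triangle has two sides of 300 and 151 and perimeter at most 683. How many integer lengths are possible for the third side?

Triangle inequality: 149 < x < 451. Perimeter ≤ 683 gives x ≤ 683 − 300 − 151 = 232.
So 149 < x ≤ 232; integers 150 through 232: 83 values.

83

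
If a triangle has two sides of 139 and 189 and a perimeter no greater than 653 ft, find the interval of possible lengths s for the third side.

50 < s ≤ 325

Triangle inequality alone gives 50 < s < 328.
The perimeter condition gives s ≤ 653 − 139 − 189 = 325.
Intersecting the two: 50 < s ≤ 325.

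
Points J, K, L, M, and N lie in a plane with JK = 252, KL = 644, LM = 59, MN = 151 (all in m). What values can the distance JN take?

The maximum is all hops collinear in one direction: 252 + 644 + 59 + 151 = 1106.
The longest hop is 644; the others sum to 462. Folding the others back against it leaves at least 644 − 462 = 182.

182 ≤ JN ≤ 1106 m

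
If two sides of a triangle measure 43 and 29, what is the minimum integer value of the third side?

The third side must be strictly greater than |43 − 29| = 14.
The smallest integer above 14 is 15.

15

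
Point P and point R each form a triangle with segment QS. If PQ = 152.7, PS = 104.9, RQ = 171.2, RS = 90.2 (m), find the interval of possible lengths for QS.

81.0 < QS < 257.6

From triangle PQS: |152.7 − 104.9| < QS < 152.7 + 104.9, i.e. 47.8 < QS < 257.6.
From triangle RQS: 81.0 < QS < 261.4.
Both must hold, so QS lies in the intersection.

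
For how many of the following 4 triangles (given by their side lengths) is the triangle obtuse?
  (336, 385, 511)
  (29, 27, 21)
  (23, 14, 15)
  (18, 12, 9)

2

(336,385,511): 336²+385² = 261121 = 511² → right
(29,27,21): 21²+27² = 1170 > 841 = 29² → acute
(23,14,15): 14²+15² = 421 < 529 = 23² → obtuse
(18,12,9): 9²+12² = 225 < 324 = 18² → obtuse
2 of the 4 are obtuse.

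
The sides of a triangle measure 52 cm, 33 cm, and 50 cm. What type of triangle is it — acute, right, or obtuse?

Compare the square of the longest side to the sum of squares of the other two: 33² + 50² = 3589 > 2704 = 52².

acute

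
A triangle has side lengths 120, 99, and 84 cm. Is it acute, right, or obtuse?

Compare the square of the longest side to the sum of squares of the other two: 84² + 99² = 16857 > 14400 = 120².

acute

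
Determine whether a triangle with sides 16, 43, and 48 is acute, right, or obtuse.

Compare the square of the longest side to the sum of squares of the other two: 16² + 43² = 2105 < 2304 = 48².

obtuse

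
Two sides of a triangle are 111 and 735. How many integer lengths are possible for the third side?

The third side lies in the open interval (624, 846).
Integers from 625 to 845 inclusive: 845 − 625 + 1 = 221.

221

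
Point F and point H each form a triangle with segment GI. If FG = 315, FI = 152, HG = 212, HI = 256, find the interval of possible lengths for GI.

163 < GI < 467

From triangle FGI: |315 − 152| < GI < 315 + 152, i.e. 163 < GI < 467.
From triangle HGI: 44 < GI < 468.
Both must hold, so GI lies in the intersection.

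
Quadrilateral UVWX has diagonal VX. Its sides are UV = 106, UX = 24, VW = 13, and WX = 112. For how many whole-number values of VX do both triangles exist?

From triangle UVX: 82 < VX < 130.
From triangle WVX: 99 < VX < 125.
Intersection: 99 < VX < 125, so integers 100 through 124: 25 values.

25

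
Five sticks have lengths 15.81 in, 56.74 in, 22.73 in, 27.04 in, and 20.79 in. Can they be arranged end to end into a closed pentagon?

Yes

A pentagon exists iff every side is shorter than the sum of the others — equivalently, the longest side is less than the sum of the rest.
Longest side 56.74 < 86.37 (sum of the remaining 4), so yes.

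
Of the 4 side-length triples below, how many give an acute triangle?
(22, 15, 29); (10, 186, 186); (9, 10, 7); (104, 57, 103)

(22,15,29): 15²+22² = 709 < 841 = 29² → obtuse
(10,186,186): 10²+186² = 34696 > 34596 = 186² → acute
(9,10,7): 7²+9² = 130 > 100 = 10² → acute
(104,57,103): 57²+103² = 13858 > 10816 = 104² → acute
3 of the 4 are acute.

3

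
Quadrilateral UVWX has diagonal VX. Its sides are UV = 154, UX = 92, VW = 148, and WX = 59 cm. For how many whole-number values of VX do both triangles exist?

From triangle UVX: 62 < VX < 246.
From triangle WVX: 89 < VX < 207.
Intersection: 89 < VX < 207, so integers 90 through 206: 117 values.

117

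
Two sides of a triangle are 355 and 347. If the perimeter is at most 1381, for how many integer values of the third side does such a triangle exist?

Triangle inequality: 8 < x < 702. Perimeter ≤ 1381 gives x ≤ 1381 − 355 − 347 = 679.
So 8 < x ≤ 679; integers 9 through 679: 671 values.

671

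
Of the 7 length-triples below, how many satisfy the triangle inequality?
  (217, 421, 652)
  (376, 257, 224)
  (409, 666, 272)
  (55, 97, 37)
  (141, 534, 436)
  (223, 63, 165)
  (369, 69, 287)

4

(217,421,652): 217+421 ≤ 652 → not valid
(224,257,376): 224+257 > 376 → valid
(272,409,666): 272+409 > 666 → valid
(37,55,97): 37+55 ≤ 97 → not valid
(141,436,534): 141+436 > 534 → valid
(63,165,223): 63+165 > 223 → valid
(69,287,369): 69+287 ≤ 369 → not valid
4 of the 7 triples form a triangle.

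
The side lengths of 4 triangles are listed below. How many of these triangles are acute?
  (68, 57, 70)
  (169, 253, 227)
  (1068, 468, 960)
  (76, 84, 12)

(68,57,70): 57²+68² = 7873 > 4900 = 70² → acute
(169,253,227): 169²+227² = 80090 > 64009 = 253² → acute
(1068,468,960): 468²+960² = 1140624 = 1068² → right
(76,84,12): 12²+76² = 5920 < 7056 = 84² → obtuse
2 of the 4 are acute.

2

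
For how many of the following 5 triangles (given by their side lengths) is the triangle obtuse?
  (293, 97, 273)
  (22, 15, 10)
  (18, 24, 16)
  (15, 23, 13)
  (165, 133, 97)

4

(293,97,273): 97²+273² = 83938 < 85849 = 293² → obtuse
(22,15,10): 10²+15² = 325 < 484 = 22² → obtuse
(18,24,16): 16²+18² = 580 > 576 = 24² → acute
(15,23,13): 13²+15² = 394 < 529 = 23² → obtuse
(165,133,97): 97²+133² = 27098 < 27225 = 165² → obtuse
4 of the 5 are obtuse.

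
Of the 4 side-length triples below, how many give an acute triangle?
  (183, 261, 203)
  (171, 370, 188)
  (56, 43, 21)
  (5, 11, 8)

(183,261,203): 183²+203² = 74698 > 68121 = 261² → acute
(171,370,188): 171+188 ≤ 370, not a triangle
(56,43,21): 21²+43² = 2290 < 3136 = 56² → obtuse
(5,11,8): 5²+8² = 89 < 121 = 11² → obtuse
1 of the 4 is acute.

1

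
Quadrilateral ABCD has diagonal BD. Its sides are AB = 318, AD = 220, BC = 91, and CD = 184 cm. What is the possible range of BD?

From triangle ABD: |318 − 220| < BD < 318 + 220, i.e. 98 < BD < 538.
From triangle CBD: 93 < BD < 275.
Both must hold, so BD lies in the intersection.

98 < BD < 275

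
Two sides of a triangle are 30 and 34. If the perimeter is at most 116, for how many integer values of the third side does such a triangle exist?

Triangle inequality: 4 < x < 64. Perimeter ≤ 116 gives x ≤ 116 − 30 − 34 = 52.
So 4 < x ≤ 52; integers 5 through 52: 48 values.

48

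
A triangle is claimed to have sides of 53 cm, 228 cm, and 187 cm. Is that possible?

The longest side is 228, and the other two sum to 240.
Since 240 > 228, the triangle inequality holds.

Yes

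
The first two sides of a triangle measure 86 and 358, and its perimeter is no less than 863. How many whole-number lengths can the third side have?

25

Triangle inequality: 272 < x < 444. Perimeter ≥ 863 gives x ≥ 863 − 86 − 358 = 419.
So 419 ≤ x < 444; integers 419 through 443: 25 values.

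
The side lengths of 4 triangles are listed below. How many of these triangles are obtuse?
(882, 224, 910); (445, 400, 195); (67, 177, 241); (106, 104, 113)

1

(882,224,910): 224²+882² = 828100 = 910² → right
(445,400,195): 195²+400² = 198025 = 445² → right
(67,177,241): 67²+177² = 35818 < 58081 = 241² → obtuse
(106,104,113): 104²+106² = 22052 > 12769 = 113² → acute
1 of the 4 is obtuse.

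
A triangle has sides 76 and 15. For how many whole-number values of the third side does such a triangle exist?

The third side lies in the open interval (61, 91).
Integers from 62 to 90 inclusive: 90 − 62 + 1 = 29.

29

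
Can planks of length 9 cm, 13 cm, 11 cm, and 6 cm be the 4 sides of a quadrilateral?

Yes

A quadrilateral exists iff every side is shorter than the sum of the others — equivalently, the longest side is less than the sum of the rest.
Longest side 13 < 26 (sum of the remaining 3), so yes.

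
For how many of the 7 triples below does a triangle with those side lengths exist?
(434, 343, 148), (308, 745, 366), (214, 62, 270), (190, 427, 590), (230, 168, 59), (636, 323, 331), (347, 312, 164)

(148,343,434): 148+343 > 434 → valid
(308,366,745): 308+366 ≤ 745 → not valid
(62,214,270): 62+214 > 270 → valid
(190,427,590): 190+427 > 590 → valid
(59,168,230): 59+168 ≤ 230 → not valid
(323,331,636): 323+331 > 636 → valid
(164,312,347): 164+312 > 347 → valid
5 of the 7 triples form a triangle.

5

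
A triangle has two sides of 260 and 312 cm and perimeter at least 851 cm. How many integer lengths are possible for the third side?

Triangle inequality: 52 < x < 572. Perimeter ≥ 851 gives x ≥ 851 − 260 − 312 = 279.
So 279 ≤ x < 572; integers 279 through 571: 293 values.

293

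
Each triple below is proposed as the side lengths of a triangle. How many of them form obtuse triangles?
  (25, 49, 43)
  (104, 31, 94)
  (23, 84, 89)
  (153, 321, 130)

(25,49,43): 25²+43² = 2474 > 2401 = 49² → acute
(104,31,94): 31²+94² = 9797 < 10816 = 104² → obtuse
(23,84,89): 23²+84² = 7585 < 7921 = 89² → obtuse
(153,321,130): 130+153 ≤ 321, not a triangle
2 of the 4 are obtuse.

2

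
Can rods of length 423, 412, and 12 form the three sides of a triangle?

The longest side is 423, and the other two sum to 424.
Since 424 > 423, the triangle inequality holds.

Yes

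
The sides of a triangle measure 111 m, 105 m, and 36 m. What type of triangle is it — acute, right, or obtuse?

Compare the square of the longest side to the sum of squares of the other two: 36² + 105² = 12321 = 111².

right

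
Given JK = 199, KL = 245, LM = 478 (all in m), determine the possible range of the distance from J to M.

34 ≤ JM ≤ 922 m

The maximum is all hops collinear in one direction: 199 + 245 + 478 = 922.
The longest hop is 478; the others sum to 444. Folding the others back against it leaves at least 478 − 444 = 34.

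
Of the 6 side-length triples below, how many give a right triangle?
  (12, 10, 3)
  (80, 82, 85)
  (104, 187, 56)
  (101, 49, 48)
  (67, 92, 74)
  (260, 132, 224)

(12,10,3): 3²+10² = 109 < 144 = 12² → obtuse
(80,82,85): 80²+82² = 13124 > 7225 = 85² → acute
(104,187,56): 56+104 ≤ 187, not a triangle
(101,49,48): 48+49 ≤ 101, not a triangle
(67,92,74): 67²+74² = 9965 > 8464 = 92² → acute
(260,132,224): 132²+224² = 67600 = 260² → right
1 of the 6 is right.

1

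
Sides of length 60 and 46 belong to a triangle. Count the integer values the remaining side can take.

91

The third side lies in the open interval (14, 106).
Integers from 15 to 105 inclusive: 105 − 15 + 1 = 91.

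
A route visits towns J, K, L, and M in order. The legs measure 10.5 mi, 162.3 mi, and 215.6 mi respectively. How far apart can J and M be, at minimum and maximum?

The maximum is all hops collinear in one direction: 10.5 + 162.3 + 215.6 = 388.4.
The longest hop is 215.6; the others sum to 172.8. Folding the others back against it leaves at least 215.6 − 172.8 = 42.8.

42.8 ≤ JM ≤ 388.4 mi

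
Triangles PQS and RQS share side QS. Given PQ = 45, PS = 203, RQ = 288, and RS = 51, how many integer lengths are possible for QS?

10

From triangle PQS: 158 < QS < 248.
From triangle RQS: 237 < QS < 339.
Intersection: 237 < QS < 248, so integers 238 through 247: 10 values.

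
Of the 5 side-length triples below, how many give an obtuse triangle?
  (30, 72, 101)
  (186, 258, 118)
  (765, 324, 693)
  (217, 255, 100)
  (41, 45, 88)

(30,72,101): 30²+72² = 6084 < 10201 = 101² → obtuse
(186,258,118): 118²+186² = 48520 < 66564 = 258² → obtuse
(765,324,693): 324²+693² = 585225 = 765² → right
(217,255,100): 100²+217² = 57089 < 65025 = 255² → obtuse
(41,45,88): 41+45 ≤ 88, not a triangle
3 of the 5 are obtuse.

3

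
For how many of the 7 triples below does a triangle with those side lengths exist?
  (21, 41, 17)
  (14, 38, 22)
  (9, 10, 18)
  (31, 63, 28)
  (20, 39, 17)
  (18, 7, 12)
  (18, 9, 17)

3

(17,21,41): 17+21 ≤ 41 → not valid
(14,22,38): 14+22 ≤ 38 → not valid
(9,10,18): 9+10 > 18 → valid
(28,31,63): 28+31 ≤ 63 → not valid
(17,20,39): 17+20 ≤ 39 → not valid
(7,12,18): 7+12 > 18 → valid
(9,17,18): 9+17 > 18 → valid
3 of the 7 triples form a triangle.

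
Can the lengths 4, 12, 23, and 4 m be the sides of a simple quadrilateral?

No

For a quadrilateral, each side must be shorter than the sum of the others.
Here the longest side is 23, but the remaining 3 sides sum to only 20.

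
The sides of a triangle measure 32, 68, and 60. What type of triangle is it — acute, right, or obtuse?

right

Compare the square of the longest side to the sum of squares of the other two: 32² + 60² = 4624 = 68².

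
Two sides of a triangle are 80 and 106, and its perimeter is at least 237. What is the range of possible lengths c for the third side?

Triangle inequality alone gives 26 < c < 186.
The perimeter condition gives c ≥ 237 − 80 − 106 = 51.
Intersecting the two: 51 ≤ c < 186.

51 ≤ c < 186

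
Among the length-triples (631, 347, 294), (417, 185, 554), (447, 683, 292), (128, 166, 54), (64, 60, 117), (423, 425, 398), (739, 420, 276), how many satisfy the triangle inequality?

6

(294,347,631): 294+347 > 631 → valid
(185,417,554): 185+417 > 554 → valid
(292,447,683): 292+447 > 683 → valid
(54,128,166): 54+128 > 166 → valid
(60,64,117): 60+64 > 117 → valid
(398,423,425): 398+423 > 425 → valid
(276,420,739): 276+420 ≤ 739 → not valid
6 of the 7 triples form a triangle.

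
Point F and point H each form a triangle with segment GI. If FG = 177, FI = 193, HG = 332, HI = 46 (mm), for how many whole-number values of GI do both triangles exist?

83

From triangle FGI: 16 < GI < 370.
From triangle HGI: 286 < GI < 378.
Intersection: 286 < GI < 370, so integers 287 through 369: 83 values.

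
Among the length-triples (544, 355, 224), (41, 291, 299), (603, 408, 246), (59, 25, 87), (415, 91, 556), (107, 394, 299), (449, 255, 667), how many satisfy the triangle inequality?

5

(224,355,544): 224+355 > 544 → valid
(41,291,299): 41+291 > 299 → valid
(246,408,603): 246+408 > 603 → valid
(25,59,87): 25+59 ≤ 87 → not valid
(91,415,556): 91+415 ≤ 556 → not valid
(107,299,394): 107+299 > 394 → valid
(255,449,667): 255+449 > 667 → valid
5 of the 7 triples form a triangle.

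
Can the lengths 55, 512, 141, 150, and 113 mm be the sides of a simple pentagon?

For a pentagon, each side must be shorter than the sum of the others.
Here the longest side is 512, but the remaining 4 sides sum to only 459.

No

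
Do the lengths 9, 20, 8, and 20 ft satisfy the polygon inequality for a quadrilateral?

Yes

A quadrilateral exists iff every side is shorter than the sum of the others — equivalently, the longest side is less than the sum of the rest.
Longest side 20 < 37 (sum of the remaining 3), so yes.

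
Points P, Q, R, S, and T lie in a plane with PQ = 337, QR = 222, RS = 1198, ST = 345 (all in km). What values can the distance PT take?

294 ≤ PT ≤ 2102 km

The maximum is all hops collinear in one direction: 337 + 222 + 1198 + 345 = 2102.
The longest hop is 1198; the others sum to 904. Folding the others back against it leaves at least 1198 − 904 = 294.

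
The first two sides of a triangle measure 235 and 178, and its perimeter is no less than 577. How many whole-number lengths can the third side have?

Triangle inequality: 57 < x < 413. Perimeter ≥ 577 gives x ≥ 577 − 235 − 178 = 164.
So 164 ≤ x < 413; integers 164 through 412: 249 values.

249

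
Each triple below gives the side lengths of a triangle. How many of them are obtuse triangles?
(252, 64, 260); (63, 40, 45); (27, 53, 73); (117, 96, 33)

(252,64,260): 64²+252² = 67600 = 260² → right
(63,40,45): 40²+45² = 3625 < 3969 = 63² → obtuse
(27,53,73): 27²+53² = 3538 < 5329 = 73² → obtuse
(117,96,33): 33²+96² = 10305 < 13689 = 117² → obtuse
3 of the 4 are obtuse.

3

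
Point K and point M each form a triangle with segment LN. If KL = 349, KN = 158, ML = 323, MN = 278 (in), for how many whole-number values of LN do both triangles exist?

315

From triangle KLN: 191 < LN < 507.
From triangle MLN: 45 < LN < 601.
Intersection: 191 < LN < 507, so integers 192 through 506: 315 values.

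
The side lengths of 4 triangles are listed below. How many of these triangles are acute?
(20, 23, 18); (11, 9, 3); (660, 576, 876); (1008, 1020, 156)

(20,23,18): 18²+20² = 724 > 529 = 23² → acute
(11,9,3): 3²+9² = 90 < 121 = 11² → obtuse
(660,576,876): 576²+660² = 767376 = 876² → right
(1008,1020,156): 156²+1008² = 1040400 = 1020² → right
1 of the 4 is acute.

1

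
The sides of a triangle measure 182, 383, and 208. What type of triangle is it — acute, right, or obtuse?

Compare the square of the longest side to the sum of squares of the other two: 182² + 208² = 76388 < 146689 = 383².

obtuse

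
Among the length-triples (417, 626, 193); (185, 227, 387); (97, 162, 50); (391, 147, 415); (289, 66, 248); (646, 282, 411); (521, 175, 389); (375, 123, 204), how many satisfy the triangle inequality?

5

(193,417,626): 193+417 ≤ 626 → not valid
(185,227,387): 185+227 > 387 → valid
(50,97,162): 50+97 ≤ 162 → not valid
(147,391,415): 147+391 > 415 → valid
(66,248,289): 66+248 > 289 → valid
(282,411,646): 282+411 > 646 → valid
(175,389,521): 175+389 > 521 → valid
(123,204,375): 123+204 ≤ 375 → not valid
5 of the 8 triples form a triangle.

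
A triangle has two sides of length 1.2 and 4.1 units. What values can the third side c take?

2.9 < c < 5.3 (units)

By the triangle inequality, c must be less than 1.2 + 4.1 = 5.3 and greater than |1.2 − 4.1| = 2.9.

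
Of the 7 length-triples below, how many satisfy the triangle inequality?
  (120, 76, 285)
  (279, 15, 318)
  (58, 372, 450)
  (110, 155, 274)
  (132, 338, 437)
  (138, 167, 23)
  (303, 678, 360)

1

(76,120,285): 76+120 ≤ 285 → not valid
(15,279,318): 15+279 ≤ 318 → not valid
(58,372,450): 58+372 ≤ 450 → not valid
(110,155,274): 110+155 ≤ 274 → not valid
(132,338,437): 132+338 > 437 → valid
(23,138,167): 23+138 ≤ 167 → not valid
(303,360,678): 303+360 ≤ 678 → not valid
1 of the 7 triples forms a triangle.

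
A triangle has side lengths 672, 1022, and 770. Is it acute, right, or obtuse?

right

Compare the square of the longest side to the sum of squares of the other two: 672² + 770² = 1044484 = 1022².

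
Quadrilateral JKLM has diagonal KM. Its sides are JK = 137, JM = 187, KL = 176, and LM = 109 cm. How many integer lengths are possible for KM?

From triangle JKM: 50 < KM < 324.
From triangle LKM: 67 < KM < 285.
Intersection: 67 < KM < 285, so integers 68 through 284: 217 values.

217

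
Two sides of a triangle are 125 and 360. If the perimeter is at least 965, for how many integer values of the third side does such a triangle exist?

5

Triangle inequality: 235 < x < 485. Perimeter ≥ 965 gives x ≥ 965 − 125 − 360 = 480.
So 480 ≤ x < 485; integers 480 through 484: 5 values.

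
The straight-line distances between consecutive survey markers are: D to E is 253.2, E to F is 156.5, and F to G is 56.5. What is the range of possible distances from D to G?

40.2 ≤ DG ≤ 466.2

The maximum is all hops collinear in one direction: 253.2 + 156.5 + 56.5 = 466.2.
The longest hop is 253.2; the others sum to 213.0. Folding the others back against it leaves at least 253.2 − 213.0 = 40.2.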